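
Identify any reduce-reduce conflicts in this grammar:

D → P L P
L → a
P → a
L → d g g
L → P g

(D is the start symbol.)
A reduce-reduce conflict occurs when an LR(0) state has two complete items [A → α .] and [B → β .] — both call for a reduction, and with no lookahead the parser cannot choose between them.

Augment with D' → D and build the canonical LR(0) collection (I0 = CLOSURE({[D' → . D]}), then GOTO on every symbol after a dot until no new states appear). It has 12 states:
  I0: { [D → . P L P], [D' → . D], [P → . a] }  — shift
  I1: { [D' → D .] }  — accept
  I2: { [D → P . L P], [L → . P g], [L → . a], [L → . d g g], [P → . a] }  — shift
  I3: { [P → a .] }  — reduce
  I4: { [D → P L . P], [P → . a] }  — shift
  I5: { [L → P . g] }  — shift
  I6: { [L → a .], [P → a .] }  — 2 reduces
  I7: { [L → d . g g] }  — shift
  I8: { [L → d g . g] }  — shift
  I9: { [L → d g g .] }  — reduce
  I10: { [L → P g .] }  — reduce
  I11: { [D → P L P .] }  — reduce

I6 contains complete items [L → a .], [P → a .] — reduce-reduce conflict.

Answer: Yes — I6: [L → a .] vs [P → a .]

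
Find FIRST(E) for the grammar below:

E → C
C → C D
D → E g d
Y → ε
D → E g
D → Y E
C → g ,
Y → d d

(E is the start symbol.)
FIRST sets of the other non-terminals involved (by the same procedure, iterated to a fixed point):
  FIRST(C) = { 'g' }

From E → C:
  - C is a non-terminal: add FIRST(C) \ {ε} = { 'g' }
    C is not nullable, so stop

Collecting: FIRST(E) = { 'g' }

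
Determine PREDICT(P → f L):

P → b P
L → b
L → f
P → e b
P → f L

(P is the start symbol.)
{ 'f' }

PREDICT(P → f L) = (FIRST(RHS) \ {ε}) ∪ (FOLLOW(P) if ε ∈ FIRST(RHS), i.e. RHS ⇒* ε)
FIRST(f L) = { 'f' }
ε ∉ FIRST(f L), so FOLLOW(P) is not added.
PREDICT(P → f L) = { 'f' }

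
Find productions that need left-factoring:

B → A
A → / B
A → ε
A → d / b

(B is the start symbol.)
Left-factoring is needed when two productions for the same non-terminal
share a common prefix on the right-hand side.

Productions for A:
  A → / B
  A → ε
  A → d / b

No common prefixes found.

Answer: No, left-factoring is not needed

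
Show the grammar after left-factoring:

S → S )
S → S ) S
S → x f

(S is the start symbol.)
Left-factoring transforms A → αβ₁ | αβ₂ into A → αA' and A' → β₁ | β₂
(α is the longest common prefix among the alternatives). Repeat until
no nonterminal has two alternatives with a common prefix.

Round 1: S has alternatives sharing prefix 'S )'. Introduce S': S → S ) S'
  Add: S' → ε
  Add: S' → S

No remaining common prefixes — done.

Resulting grammar:
S → S ) S'
S' → ε
S' → S
S → x f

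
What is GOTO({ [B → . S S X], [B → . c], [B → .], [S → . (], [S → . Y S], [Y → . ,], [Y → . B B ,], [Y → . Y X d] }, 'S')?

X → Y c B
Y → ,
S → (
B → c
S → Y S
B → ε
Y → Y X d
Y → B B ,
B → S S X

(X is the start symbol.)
GOTO(I, 'S') = CLOSURE({ [A → αX.β] : [A → α.Xβ] ∈ I, X = 'S' })

Items with dot before 'S', with the dot advanced:
  [B → . S S X] → [B → S . S X]
Closure of the advanced items:
  [B → S . S X] has the dot before S: add [S → . (], [S → . Y S]
  [S → . Y S] has the dot before Y: add [Y → . ,], [Y → . Y X d], [Y → . B B ,]
  [Y → . B B ,] has the dot before B: add [B → . c], [B → .], [B → . S S X]

GOTO = { [B → . S S X], [B → . c], [B → .], [B → S . S X], [S → . (], [S → . Y S], [Y → . ,], [Y → . B B ,], [Y → . Y X d] }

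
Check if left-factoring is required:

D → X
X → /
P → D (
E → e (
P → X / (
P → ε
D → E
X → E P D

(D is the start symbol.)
No, left-factoring is not needed

Left-factoring is needed when two productions for the same non-terminal
share a common prefix on the right-hand side.

Productions for D:
  D → X
  D → E
Productions for X:
  X → /
  X → E P D
Productions for P:
  P → D (
  P → X / (
  P → ε

No common prefixes found.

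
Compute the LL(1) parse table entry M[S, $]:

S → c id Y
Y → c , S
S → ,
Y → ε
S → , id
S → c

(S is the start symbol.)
Empty (error entry)

To find M[S, $], we find productions for S where $ is in the predict set (PREDICT(N → α) = (FIRST(α) \ {ε}) ∪ (FOLLOW(N) if α ⇒* ε)).

S → c id Y: PREDICT = { 'c' }
S → ,: PREDICT = { ',' }
S → , id: PREDICT = { ',' }
S → c: PREDICT = { 'c' }

M[S, $] is empty (no production applies)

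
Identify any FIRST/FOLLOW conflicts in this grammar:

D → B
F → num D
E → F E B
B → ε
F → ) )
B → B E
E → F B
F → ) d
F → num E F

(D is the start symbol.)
A FIRST/FOLLOW conflict occurs when a non-terminal N has a nullable alternative N → β (β ⇒* ε) and another alternative N → α with FIRST(α) ∩ FOLLOW(N) ≠ ∅: on such a lookahead the parser cannot decide between expanding α and letting N vanish via β.

Nullable non-terminals: B, D.
FIRST sets used below: FIRST(B) = { ')', 'num', ε }, FIRST(E) = { ')', 'num' }

B: nullable alternative(s) B → ε; FOLLOW(B) = { $, ')', 'num' }
  B → ε: FIRST \ {ε} = { } — this is the only nullable alternative, skip
  B → B E: FIRST \ {ε} = { ')', 'num' } — overlaps FOLLOW(B) on { ')', 'num' }: CONFLICT
D has a nullable alternative but only one production, so nothing to check.

E, F have no nullable alternative, so no FIRST/FOLLOW check is needed there.

So the grammar has 1 FIRST/FOLLOW conflict (marked CONFLICT above).

Answer: Yes. B → B E with FOLLOW(B) on { ')', 'num' }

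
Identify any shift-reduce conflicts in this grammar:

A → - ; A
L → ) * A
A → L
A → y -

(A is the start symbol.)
A shift-reduce conflict occurs when an LR(0) state has both:
  - a complete (reduce) item [A → α .] (dot at the end), and
  - a shift item [B → β . c γ] (dot before a terminal).

Augment with A' → A and build the canonical LR(0) collection (I0 = CLOSURE({[A' → . A]}), then GOTO on every symbol after a dot until no new states appear). It has 11 states:
  I0: { [A → . - ; A], [A → . L], [A → . y -], [A' → . A], [L → . ) * A] }  — shift
  I1: { [L → ) . * A] }  — shift
  I2: { [A → - . ; A] }  — shift
  I3: { [A' → A .] }  — accept
  I4: { [A → L .] }  — reduce
  I5: { [A → y . -] }  — shift
  I6: { [A → y - .] }  — reduce
  I7: { [A → - ; . A], [A → . - ; A], [A → . L], [A → . y -], [L → . ) * A] }  — shift
  I8: { [A → - ; A .] }  — reduce
  I9: { [A → . - ; A], [A → . L], [A → . y -], [L → ) * . A], [L → . ) * A] }  — shift
  I10: { [L → ) * A .] }  — reduce

No state contains both a complete item and a shift item.

Answer: No shift-reduce conflicts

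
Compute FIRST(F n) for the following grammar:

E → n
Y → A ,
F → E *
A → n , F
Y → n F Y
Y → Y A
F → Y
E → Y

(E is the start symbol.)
{ 'n' }

FIRST sets of the non-terminals involved (from the grammar, by fixed-point iteration):
  FIRST(F) = { 'n' }

To compute FIRST(F n), process the symbols left to right:
Symbol F is a non-terminal. Add FIRST(F) \ {ε} = { 'n' }
F is not nullable (ε ∉ FIRST(F)), so stop here.
FIRST(F n) = { 'n' }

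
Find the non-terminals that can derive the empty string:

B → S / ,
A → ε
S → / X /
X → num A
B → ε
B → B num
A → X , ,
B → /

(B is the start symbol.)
ε-productions: A → ε, B → ε
So A, B are immediately nullable.
No further non-terminal can be added: every production for the remaining non-terminals contains a terminal or a non-nullable non-terminal.
Nullable = { 'A', 'B' }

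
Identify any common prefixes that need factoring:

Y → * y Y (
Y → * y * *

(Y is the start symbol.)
Left-factoring is needed when two productions for the same non-terminal
share a common prefix on the right-hand side.

Productions for Y:
  Y → * y Y (
  Y → * y * *

Found common prefix '* y' in productions for Y

Answer: Yes, Y has productions with common prefix '* y'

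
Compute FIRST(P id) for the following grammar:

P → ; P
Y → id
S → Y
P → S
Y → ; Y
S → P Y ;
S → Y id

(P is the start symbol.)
{ ';', 'id' }

FIRST sets of the non-terminals involved (from the grammar, by fixed-point iteration):
  FIRST(P) = { ';', 'id' }

To compute FIRST(P id), process the symbols left to right:
Symbol P is a non-terminal. Add FIRST(P) \ {ε} = { ';', 'id' }
P is not nullable (ε ∉ FIRST(P)), so stop here.
FIRST(P id) = { ';', 'id' }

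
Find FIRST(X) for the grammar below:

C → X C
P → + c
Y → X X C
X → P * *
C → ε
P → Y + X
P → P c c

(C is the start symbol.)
{ '+' }

To compute FIRST(X), examine every production with X on the left-hand side, reading each right-hand side left to right until a non-nullable symbol is reached.

FIRST sets of the other non-terminals involved (by the same procedure, iterated to a fixed point):
  FIRST(P) = { '+' }

From X → P * *:
  - P is a non-terminal: add FIRST(P) \ {ε} = { '+' }
    P is not nullable, so stop

Collecting: FIRST(X) = { '+' }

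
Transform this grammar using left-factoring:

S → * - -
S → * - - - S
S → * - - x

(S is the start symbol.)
Left-factoring transforms A → αβ₁ | αβ₂ into A → αA' and A' → β₁ | β₂
(α is the longest common prefix among the alternatives). Repeat until
no nonterminal has two alternatives with a common prefix.

Round 1: S has alternatives sharing prefix '* - -'. Introduce S': S → * - - S'
  Add: S' → ε
  Add: S' → - S
  Add: S' → x

No remaining common prefixes — done.

Resulting grammar:
S → * - - S'
S' → ε
S' → - S
S' → x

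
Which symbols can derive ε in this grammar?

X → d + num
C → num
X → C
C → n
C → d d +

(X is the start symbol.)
None

There are no ε-productions, so no non-terminal can derive ε.
No non-terminals are nullable.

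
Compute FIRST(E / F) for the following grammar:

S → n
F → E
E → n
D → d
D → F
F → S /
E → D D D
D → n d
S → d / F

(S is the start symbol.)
FIRST sets of the non-terminals involved (from the grammar, by fixed-point iteration):
  FIRST(E) = { 'd', 'n' }

To compute FIRST(E / F), process the symbols left to right:
Symbol E is a non-terminal. Add FIRST(E) \ {ε} = { 'd', 'n' }
E is not nullable (ε ∉ FIRST(E)), so stop here.
FIRST(E / F) = { 'd', 'n' }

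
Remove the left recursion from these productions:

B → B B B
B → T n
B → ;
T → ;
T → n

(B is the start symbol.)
B is directly left-recursive. The standard transformation for
  A → A α₁ | ... | A α_m | β₁ | ... | β_n
is
  A  → β₁ A' | ... | β_n A'
  A' → α₁ A' | ... | α_m A' | ε

B → T n becomes B → T n B'
B → ; becomes B → ; B'
B → B B B becomes B' → B B B'
Add B' → ε

Productions for other non-terminals are unchanged:
  T → ;
  T → n

Resulting grammar:
B → T n B'
B → ; B'
B' → B B B'
B' → ε
T → ;
T → n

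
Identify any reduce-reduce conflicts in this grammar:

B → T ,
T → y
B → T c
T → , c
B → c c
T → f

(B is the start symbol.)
A reduce-reduce conflict occurs when an LR(0) state has two complete items [A → α .] and [B → β .] — both call for a reduction, and with no lookahead the parser cannot choose between them.

Augment with B' → B and build the canonical LR(0) collection (I0 = CLOSURE({[B' → . B]}), then GOTO on every symbol after a dot until no new states appear). It has 11 states:
  I0: { [B → . T ,], [B → . T c], [B → . c c], [B' → . B], [T → . , c], [T → . f], [T → . y] }  — shift
  I1: { [T → , . c] }  — shift
  I2: { [B' → B .] }  — accept
  I3: { [B → T . ,], [B → T . c] }  — shift
  I4: { [B → c . c] }  — shift
  I5: { [T → f .] }  — reduce
  I6: { [T → y .] }  — reduce
  I7: { [B → c c .] }  — reduce
  I8: { [B → T , .] }  — reduce
  I9: { [B → T c .] }  — reduce
  I10: { [T → , c .] }  — reduce

No state contains more than one complete item.

Answer: No reduce-reduce conflicts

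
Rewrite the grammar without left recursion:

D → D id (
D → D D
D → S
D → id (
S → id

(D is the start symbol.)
D → S D'
D → id ( D'
D' → id ( D'
D' → D D'
D' → ε
S → id

D is directly left-recursive. The standard transformation for
  A → A α₁ | ... | A α_m | β₁ | ... | β_n
is
  A  → β₁ A' | ... | β_n A'
  A' → α₁ A' | ... | α_m A' | ε

D → S becomes D → S D'
D → id ( becomes D → id ( D'
D → D id ( becomes D' → id ( D'
D → D D becomes D' → D D'
Add D' → ε

Productions for other non-terminals are unchanged:
  S → id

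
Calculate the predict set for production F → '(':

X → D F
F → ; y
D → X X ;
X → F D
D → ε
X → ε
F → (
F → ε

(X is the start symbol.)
PREDICT(F → '(') = (FIRST(RHS) \ {ε}) ∪ (FOLLOW(F) if ε ∈ FIRST(RHS), i.e. RHS ⇒* ε)
FIRST('(') = { '(' }
ε ∉ FIRST('('), so FOLLOW(F) is not added.
PREDICT(F → '(') = { '(' }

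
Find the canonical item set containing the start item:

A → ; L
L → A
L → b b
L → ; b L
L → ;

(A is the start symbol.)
{ [A → . ; L], [A' → . A] }

First, augment the grammar with A' → A
I₀ = CLOSURE({ [A' → . A] }):
  [A' → . A] has the dot before A: add [A → . ; L]
No further items can be added.

I₀ = { [A → . ; L], [A' → . A] }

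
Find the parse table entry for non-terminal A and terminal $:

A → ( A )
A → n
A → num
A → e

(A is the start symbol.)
To find M[A, $], we find productions for A where $ is in the predict set (PREDICT(N → α) = (FIRST(α) \ {ε}) ∪ (FOLLOW(N) if α ⇒* ε)).

A → ( A ): PREDICT = { '(' }
A → n: PREDICT = { 'n' }
A → num: PREDICT = { 'num' }
A → e: PREDICT = { 'e' }

M[A, $] is empty (no production applies)

Answer: Empty (error entry)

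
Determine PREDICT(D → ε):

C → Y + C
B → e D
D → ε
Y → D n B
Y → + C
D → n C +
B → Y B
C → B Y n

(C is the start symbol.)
PREDICT(D → ε) = (FIRST(RHS) \ {ε}) ∪ (FOLLOW(D) if ε ∈ FIRST(RHS), i.e. RHS ⇒* ε)
The right-hand side is ε (FIRST(ε) = { ε }), so the predict set is FOLLOW(D) = { '+', 'e', 'n' }
PREDICT(D → ε) = { '+', 'e', 'n' }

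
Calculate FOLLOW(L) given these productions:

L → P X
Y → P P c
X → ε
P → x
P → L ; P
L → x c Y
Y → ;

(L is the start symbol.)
{ $, ';' }

L is the start symbol, so $ ∈ FOLLOW(L).
In P → L ; P: L is followed by ';' P, add FIRST(';' P) \ {ε} = { ';' }

Taking the union: FOLLOW(L) = { $, ';' }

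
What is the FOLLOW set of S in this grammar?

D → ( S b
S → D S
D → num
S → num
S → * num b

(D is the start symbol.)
{ 'b' }

In D → ( S b: S is followed by b, add FIRST(b) \ {ε} = { 'b' }
In S → D S: S is at the end; this adds FOLLOW(S) to itself — nothing new

Taking the union: FOLLOW(S) = { 'b' }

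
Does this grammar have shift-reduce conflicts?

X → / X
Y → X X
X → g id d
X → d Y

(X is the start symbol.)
Augment with X' → X and build the canonical LR(0) collection (I0 = CLOSURE({[X' → . X]}), then GOTO on every symbol after a dot until no new states appear). It has 11 states:
  I0: { [X → . / X], [X → . d Y], [X → . g id d], [X' → . X] }  — shift
  I1: { [X → . / X], [X → . d Y], [X → . g id d], [X → / . X] }  — shift
  I2: { [X' → X .] }  — accept
  I3: { [X → . / X], [X → . d Y], [X → . g id d], [X → d . Y], [Y → . X X] }  — shift
  I4: { [X → g . id d] }  — shift
  I5: { [X → g id . d] }  — shift
  I6: { [X → g id d .] }  — reduce
  I7: { [X → . / X], [X → . d Y], [X → . g id d], [Y → X . X] }  — shift
  I8: { [X → d Y .] }  — reduce
  I9: { [Y → X X .] }  — reduce
  I10: { [X → / X .] }  — reduce

No state contains both a complete item and a shift item.

Answer: No shift-reduce conflicts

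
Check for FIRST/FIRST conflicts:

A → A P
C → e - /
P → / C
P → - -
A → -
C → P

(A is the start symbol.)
A FIRST/FIRST conflict occurs when two productions N → α and N → β for the same non-terminal have FIRST(α) ∩ FIRST(β) ≠ ∅ (with ε ∈ FIRST of a nullable right-hand side, so two nullable alternatives also conflict).

FIRST sets of the non-terminals at (or reachable through a nullable prefix from) the front of some alternative:
  FIRST(A) = { '-' }
  FIRST(P) = { '-', '/' }

Productions for A:
  A → A P: FIRST = { '-' }
  A → -: FIRST = { '-' }
Productions for C:
  C → e - /: FIRST = { 'e' }
  C → P: FIRST = { '-', '/' }
Productions for P:
  P → / C: FIRST = { '/' }
  P → - -: FIRST = { '-' }

Conflict for A: A → A P and A → -
  Overlap: { '-' }

Answer: Yes. A → A P / A → '-' on { '-' }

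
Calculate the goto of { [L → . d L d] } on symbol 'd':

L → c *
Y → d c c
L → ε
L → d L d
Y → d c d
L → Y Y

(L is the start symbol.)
GOTO(I, 'd') = CLOSURE({ [A → αX.β] : [A → α.Xβ] ∈ I, X = 'd' })

Items with dot before 'd', with the dot advanced:
  [L → . d L d] → [L → d . L d]
Closure of the advanced items:
  [L → d . L d] has the dot before L: add [L → . c *], [L → .], [L → . d L d], [L → . Y Y]
  [L → . Y Y] has the dot before Y: add [Y → . d c c], [Y → . d c d]

GOTO = { [L → . Y Y], [L → . c *], [L → . d L d], [L → .], [L → d . L d], [Y → . d c c], [Y → . d c d] }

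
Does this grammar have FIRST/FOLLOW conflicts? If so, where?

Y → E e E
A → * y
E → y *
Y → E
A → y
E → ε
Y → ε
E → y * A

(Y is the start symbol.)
No FIRST/FOLLOW conflicts.

A FIRST/FOLLOW conflict occurs when a non-terminal N has a nullable alternative N → β (β ⇒* ε) and another alternative N → α with FIRST(α) ∩ FOLLOW(N) ≠ ∅: on such a lookahead the parser cannot decide between expanding α and letting N vanish via β.

Nullable non-terminals: E, Y.
FIRST sets used below: FIRST(E) = { 'y', ε }

E: nullable alternative(s) E → ε; FOLLOW(E) = { $, 'e' }
  E → y *: FIRST \ {ε} = { 'y' } — disjoint from FOLLOW(E)
  E → ε: FIRST \ {ε} = { } — this is the only nullable alternative, skip
  E → y * A: FIRST \ {ε} = { 'y' } — disjoint from FOLLOW(E)

Y: nullable alternative(s) Y → E, Y → ε; FOLLOW(Y) = { $ }
  Y → E e E: FIRST \ {ε} = { 'e', 'y' } — disjoint from FOLLOW(Y)
  Y → E: FIRST \ {ε} = { 'y' } — disjoint from FOLLOW(Y)
  Y → ε: FIRST \ {ε} = { } — disjoint from FOLLOW(Y)

A has no nullable alternative, so no FIRST/FOLLOW check is needed there.

No FIRST/FOLLOW conflicts found.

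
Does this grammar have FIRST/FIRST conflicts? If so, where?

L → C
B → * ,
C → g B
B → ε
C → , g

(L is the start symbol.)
No FIRST/FIRST conflicts.

Productions for B:
  B → * ,: FIRST = { '*' }
  B → ε: FIRST = { ε }
Productions for C:
  C → g B: FIRST = { 'g' }
  C → , g: FIRST = { ',' }
L has only one production, so no FIRST/FIRST conflict is possible there.

All alternatives of each non-terminal have pairwise disjoint FIRST sets.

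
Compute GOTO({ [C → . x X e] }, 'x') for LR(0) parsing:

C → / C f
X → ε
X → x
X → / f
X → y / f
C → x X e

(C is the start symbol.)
{ [C → x . X e], [X → . / f], [X → . x], [X → . y / f], [X → .] }

GOTO(I, 'x') = CLOSURE({ [A → αX.β] : [A → α.Xβ] ∈ I, X = 'x' })

Items with dot before 'x', with the dot advanced:
  [C → . x X e] → [C → x . X e]
Closure of the advanced items:
  [C → x . X e] has the dot before X: add [X → .], [X → . x], [X → . / f], [X → . y / f]

GOTO = { [C → x . X e], [X → . / f], [X → . x], [X → . y / f], [X → .] }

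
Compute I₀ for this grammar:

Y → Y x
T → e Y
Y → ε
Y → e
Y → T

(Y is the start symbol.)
First, augment the grammar with Y' → Y
I₀ = CLOSURE({ [Y' → . Y] }):
  [Y' → . Y] has the dot before Y: add [Y → . Y x], [Y → .], [Y → . e], [Y → . T]
  [Y → . T] has the dot before T: add [T → . e Y]
No further items can be added.

I₀ = { [T → . e Y], [Y → . T], [Y → . Y x], [Y → . e], [Y → .], [Y' → . Y] }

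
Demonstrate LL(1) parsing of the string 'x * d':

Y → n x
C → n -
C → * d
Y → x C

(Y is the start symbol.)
Stack is shown with the top on the left.

Stack  Input    Action
----------------------
Y $    x * d $  output Y → x C
x C $  x * d $  match 'x'
C $    * d $    output C → * d
* d $  * d $    match '*'
d $    d $      match 'd'
$      $        accept

The string is accepted.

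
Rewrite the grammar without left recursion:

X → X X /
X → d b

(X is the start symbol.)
X is directly left-recursive. The standard transformation for
  A → A α₁ | ... | A α_m | β₁ | ... | β_n
is
  A  → β₁ A' | ... | β_n A'
  A' → α₁ A' | ... | α_m A' | ε

X → d b becomes X → d b X'
X → X X / becomes X' → X / X'
Add X' → ε

Resulting grammar:
X → d b X'
X' → X / X'
X' → ε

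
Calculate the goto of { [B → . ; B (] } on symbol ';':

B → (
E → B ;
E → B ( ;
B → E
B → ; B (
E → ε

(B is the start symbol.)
{ [B → . (], [B → . ; B (], [B → . E], [B → ; . B (], [E → . B ( ;], [E → . B ;], [E → .] }

GOTO(I, ';') = CLOSURE({ [A → αX.β] : [A → α.Xβ] ∈ I, X = ';' })

Items with dot before ';', with the dot advanced:
  [B → . ; B (] → [B → ; . B (]
Closure of the advanced items:
  [B → ; . B (] has the dot before B: add [B → . (], [B → . E], [B → . ; B (]
  [B → . E] has the dot before E: add [E → . B ;], [E → . B ( ;], [E → .]

GOTO = { [B → . (], [B → . ; B (], [B → . E], [B → ; . B (], [E → . B ( ;], [E → . B ;], [E → .] }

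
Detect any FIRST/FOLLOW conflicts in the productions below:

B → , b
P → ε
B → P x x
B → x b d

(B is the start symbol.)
A FIRST/FOLLOW conflict occurs when a non-terminal N has a nullable alternative N → β (β ⇒* ε) and another alternative N → α with FIRST(α) ∩ FOLLOW(N) ≠ ∅: on such a lookahead the parser cannot decide between expanding α and letting N vanish via β.

Nullable non-terminals: P.
P has a nullable alternative but only one production, so nothing to check.

B has no nullable alternative, so no FIRST/FOLLOW check is needed there.

No FIRST/FOLLOW conflicts found.

Answer: No FIRST/FOLLOW conflicts.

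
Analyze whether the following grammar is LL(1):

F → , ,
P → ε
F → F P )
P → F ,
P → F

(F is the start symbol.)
Relevant sets:
  FIRST(F) = { ',' }
  FOLLOW(P) = { ')' }

For F:
  PREDICT(F → ',' ',') = { ',' }
  PREDICT(F → F P ')') = { ',' }
For P:
  PREDICT(P → ε) = { ')' }
  PREDICT(P → F ',') = { ',' }
  PREDICT(P → F) = { ',' }

Conflict found: Predict set conflict for F: { ',' }
The grammar is NOT LL(1).

Answer: No. Predict set conflict for F: { ',' }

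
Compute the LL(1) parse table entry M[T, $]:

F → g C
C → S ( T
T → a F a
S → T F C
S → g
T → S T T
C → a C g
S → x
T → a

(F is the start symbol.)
To find M[T, $], we find productions for T where $ is in the predict set (PREDICT(N → α) = (FIRST(α) \ {ε}) ∪ (FOLLOW(N) if α ⇒* ε)).

Relevant sets:
  FIRST(S) = { 'a', 'g', 'x' }

T → a F a: PREDICT = { 'a' }
T → S T T: PREDICT = { 'a', 'g', 'x' }
T → a: PREDICT = { 'a' }

M[T, $] is empty (no production applies)

Answer: Empty (error entry)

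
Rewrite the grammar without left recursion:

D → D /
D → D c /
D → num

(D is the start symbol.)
D → num D'
D' → / D'
D' → c / D'
D' → ε

D is directly left-recursive. The standard transformation for
  A → A α₁ | ... | A α_m | β₁ | ... | β_n
is
  A  → β₁ A' | ... | β_n A'
  A' → α₁ A' | ... | α_m A' | ε

D → num becomes D → num D'
D → D / becomes D' → / D'
D → D c / becomes D' → c / D'
Add D' → ε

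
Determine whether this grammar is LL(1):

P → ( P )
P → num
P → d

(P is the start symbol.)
Yes, the grammar is LL(1).

A grammar is LL(1) if for each non-terminal N with multiple productions, the predict sets of those productions are pairwise disjoint, where PREDICT(N → α) = (FIRST(α) \ {ε}) ∪ (FOLLOW(N) if α ⇒* ε).

For P:
  PREDICT(P → '(' P ')') = { '(' }
  PREDICT(P → num) = { 'num' }
  PREDICT(P → d) = { 'd' }

All predict sets are disjoint. The grammar IS LL(1).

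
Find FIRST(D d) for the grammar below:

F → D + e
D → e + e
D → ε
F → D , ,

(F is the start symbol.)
{ 'd', 'e' }

FIRST sets of the non-terminals involved (from the grammar, by fixed-point iteration):
  FIRST(D) = { 'e', ε }

To compute FIRST(D d), process the symbols left to right:
Symbol D is a non-terminal. Add FIRST(D) \ {ε} = { 'e' }
D is nullable (ε ∈ FIRST(D)), continue to the next symbol.
Symbol d is a terminal. Add 'd' and stop.
FIRST(D d) = { 'd', 'e' }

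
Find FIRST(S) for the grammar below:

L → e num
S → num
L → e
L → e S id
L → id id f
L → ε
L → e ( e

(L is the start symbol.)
{ 'num' }

From S → num:
  - num is a terminal: add 'num' and stop

Collecting: FIRST(S) = { 'num' }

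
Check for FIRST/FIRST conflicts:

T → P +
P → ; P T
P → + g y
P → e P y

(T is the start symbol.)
A FIRST/FIRST conflict occurs when two productions N → α and N → β for the same non-terminal have FIRST(α) ∩ FIRST(β) ≠ ∅ (with ε ∈ FIRST of a nullable right-hand side, so two nullable alternatives also conflict).

Productions for P:
  P → ; P T: FIRST = { ';' }
  P → + g y: FIRST = { '+' }
  P → e P y: FIRST = { 'e' }
T has only one production, so no FIRST/FIRST conflict is possible there.

All alternatives of each non-terminal have pairwise disjoint FIRST sets.

Answer: No FIRST/FIRST conflicts.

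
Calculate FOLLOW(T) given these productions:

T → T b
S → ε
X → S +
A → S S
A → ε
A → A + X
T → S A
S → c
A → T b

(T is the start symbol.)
{ $, 'b' }

To compute FOLLOW(T), find every occurrence of T on a right-hand side N → α T β: add FIRST(β) \ {ε}, and if β is empty or nullable also add FOLLOW(N). Iterate to a fixed point.

T is the start symbol, so $ ∈ FOLLOW(T).
In T → T b: T is followed by b, add FIRST(b) \ {ε} = { 'b' }
In A → T b: T is followed by b, add FIRST(b) \ {ε} = { 'b' }

Taking the union: FOLLOW(T) = { $, 'b' }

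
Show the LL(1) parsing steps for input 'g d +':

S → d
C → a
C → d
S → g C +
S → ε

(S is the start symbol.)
Stack is shown with the top on the left.

Stack    Input    Action
------------------------
S $      g d + $  output S → g C +
g C + $  g d + $  match 'g'
C + $    d + $    output C → d
d + $    d + $    match 'd'
+ $      + $      match '+'
$        $        accept

The string is accepted.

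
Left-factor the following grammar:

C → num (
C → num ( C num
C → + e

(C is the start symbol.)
Left-factoring transforms A → αβ₁ | αβ₂ into A → αA' and A' → β₁ | β₂
(α is the longest common prefix among the alternatives). Repeat until
no nonterminal has two alternatives with a common prefix.

Round 1: C has alternatives sharing prefix 'num ('. Introduce C': C → num ( C'
  Add: C' → ε
  Add: C' → C num

No remaining common prefixes — done.

Resulting grammar:
C → num ( C'
C' → ε
C' → C num
C → + e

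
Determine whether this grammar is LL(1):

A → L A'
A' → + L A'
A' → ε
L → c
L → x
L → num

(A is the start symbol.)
Yes, the grammar is LL(1).

Relevant sets:
  FOLLOW(A') = { $ }

For A':
  PREDICT(A' → '+' L A') = { '+' }
  PREDICT(A' → ε) = { $ }
For L:
  PREDICT(L → c) = { 'c' }
  PREDICT(L → x) = { 'x' }
  PREDICT(L → num) = { 'num' }
A has a single production, so nothing to check there.

All predict sets are disjoint. The grammar IS LL(1).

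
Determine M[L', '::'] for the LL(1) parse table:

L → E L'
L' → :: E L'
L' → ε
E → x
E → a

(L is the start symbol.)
L' → :: E L'

To find M[L', '::'], we find productions for L' where '::' is in the predict set (PREDICT(N → α) = (FIRST(α) \ {ε}) ∪ (FOLLOW(N) if α ⇒* ε)).

Relevant sets:
  FOLLOW(L') = { $ }

L' → :: E L': PREDICT = { '::' }
  '::' is in predict set, so this production goes in M[L', '::']
L' → ε: PREDICT = { $ }

M[L', '::'] = L' → :: E L'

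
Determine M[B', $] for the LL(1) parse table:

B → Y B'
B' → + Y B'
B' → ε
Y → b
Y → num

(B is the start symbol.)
B' → ε

To find M[B', $], we find productions for B' where $ is in the predict set (PREDICT(N → α) = (FIRST(α) \ {ε}) ∪ (FOLLOW(N) if α ⇒* ε)).

Relevant sets:
  FOLLOW(B') = { $ }

B' → + Y B': PREDICT = { '+' }
B' → ε: PREDICT = { $ }
  $ is in predict set, so this production goes in M[B', $]

M[B', $] = B' → ε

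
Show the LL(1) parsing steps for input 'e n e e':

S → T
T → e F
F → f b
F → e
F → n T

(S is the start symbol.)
LL(1) parsing maintains a stack (initially the start symbol over $) and the input. At each step: if the stack top is a terminal, match it against the current input token; if it is a non-terminal N, replace it with the RHS of M[N, lookahead] (the unique production whose predict set contains the lookahead).

Stack is shown with the top on the left.

Stack  Input      Action
------------------------
S $    e n e e $  output S → T
T $    e n e e $  output T → e F
e F $  e n e e $  match 'e'
F $    n e e $    output F → n T
n T $  n e e $    match 'n'
T $    e e $      output T → e F
e F $  e e $      match 'e'
F $    e $        output F → e
e $    e $        match 'e'
$      $          accept

The string is accepted.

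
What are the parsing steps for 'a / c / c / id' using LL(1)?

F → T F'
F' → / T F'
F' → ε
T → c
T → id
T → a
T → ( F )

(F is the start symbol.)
LL(1) parsing maintains a stack (initially the start symbol over $) and the input. At each step: if the stack top is a terminal, match it against the current input token; if it is a non-terminal N, replace it with the RHS of M[N, lookahead] (the unique production whose predict set contains the lookahead).

Stack is shown with the top on the left.

Stack     Input             Action
----------------------------------
F $       a / c / c / id $  output F → T F'
T F' $    a / c / c / id $  output T → a
a F' $    a / c / c / id $  match 'a'
F' $      / c / c / id $    output F' → / T F'
/ T F' $  / c / c / id $    match '/'
T F' $    c / c / id $      output T → c
c F' $    c / c / id $      match 'c'
F' $      / c / id $        output F' → / T F'
/ T F' $  / c / id $        match '/'
T F' $    c / id $          output T → c
c F' $    c / id $          match 'c'
F' $      / id $            output F' → / T F'
/ T F' $  / id $            match '/'
T F' $    id $              output T → id
id F' $   id $              match 'id'
F' $      $                 output F' → ε
$         $                 accept

The string is accepted.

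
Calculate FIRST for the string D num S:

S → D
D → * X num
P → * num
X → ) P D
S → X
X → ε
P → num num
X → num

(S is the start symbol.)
{ '*' }

FIRST sets of the non-terminals involved (from the grammar, by fixed-point iteration):
  FIRST(D) = { '*' }

To compute FIRST(D num S), process the symbols left to right:
Symbol D is a non-terminal. Add FIRST(D) \ {ε} = { '*' }
D is not nullable (ε ∉ FIRST(D)), so stop here.
FIRST(D num S) = { '*' }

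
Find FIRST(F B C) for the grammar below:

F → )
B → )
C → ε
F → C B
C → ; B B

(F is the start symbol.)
FIRST sets of the non-terminals involved (from the grammar, by fixed-point iteration):
  FIRST(F) = { ')', ';' }

To compute FIRST(F B C), process the symbols left to right:
Symbol F is a non-terminal. Add FIRST(F) \ {ε} = { ')', ';' }
F is not nullable (ε ∉ FIRST(F)), so stop here.
FIRST(F B C) = { ')', ';' }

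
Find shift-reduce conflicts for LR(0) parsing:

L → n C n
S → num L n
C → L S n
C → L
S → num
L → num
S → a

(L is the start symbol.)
Yes — I5: [C → L .] vs [S → . a]; I8: [S → num .] vs [L → . n C n]

Augment with L' → L and build the canonical LR(0) collection (I0 = CLOSURE({[L' → . L]}), then GOTO on every symbol after a dot until no new states appear). It has 13 states:
  I0: { [L → . n C n], [L → . num], [L' → . L] }  — shift
  I1: { [L' → L .] }  — accept
  I2: { [C → . L S n], [C → . L], [L → . n C n], [L → . num], [L → n . C n] }  — shift
  I3: { [L → num .] }  — reduce
  I4: { [L → n C . n] }  — shift
  I5: { [C → L . S n], [C → L .], [S → . a], [S → . num L n], [S → . num] }  — shift, reduce
  I6: { [C → L S . n] }  — shift
  I7: { [S → a .] }  — reduce
  I8: { [L → . n C n], [L → . num], [S → num . L n], [S → num .] }  — shift, reduce
  I9: { [S → num L . n] }  — shift
  I10: { [S → num L n .] }  — reduce
  I11: { [C → L S n .] }  — reduce
  I12: { [L → n C n .] }  — reduce

I5 contains reduce item [C → L .] and shift items [S → . a], [S → . num], [S → . num L n] — shift-reduce conflict.
I8 contains reduce item [S → num .] and shift items [L → . n C n], [L → . num] — shift-reduce conflict.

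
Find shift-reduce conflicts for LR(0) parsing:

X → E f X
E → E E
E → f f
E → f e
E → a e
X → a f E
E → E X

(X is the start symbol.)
A shift-reduce conflict occurs when an LR(0) state has both:
  - a complete (reduce) item [A → α .] (dot at the end), and
  - a shift item [B → β . c γ] (dot before a terminal).

Augment with X' → X and build the canonical LR(0) collection (I0 = CLOSURE({[X' → . X]}), then GOTO on every symbol after a dot until no new states appear). It has 16 states:
  I0: { [E → . E E], [E → . E X], [E → . a e], [E → . f e], [E → . f f], [X → . E f X], [X → . a f E], [X' → . X] }  — shift
  I1: { [E → . E E], [E → . E X], [E → . a e], [E → . f e], [E → . f f], [E → E . E], [E → E . X], [X → . E f X], [X → . a f E], [X → E . f X] }  — shift
  I2: { [X' → X .] }  — accept
  I3: { [E → a . e], [X → a . f E] }  — shift
  I4: { [E → f . e], [E → f . f] }  — shift
  I5: { [E → f e .] }  — reduce
  I6: { [E → f f .] }  — reduce
  I7: { [E → a e .] }  — reduce
  I8: { [E → . E E], [E → . E X], [E → . a e], [E → . f e], [E → . f f], [X → a f . E] }  — shift
  I9: { [E → . E E], [E → . E X], [E → . a e], [E → . f e], [E → . f f], [E → E . E], [E → E . X], [X → . E f X], [X → . a f E], [X → a f E .] }  — shift, reduce
  I10: { [E → a . e] }  — shift
  I11: { [E → . E E], [E → . E X], [E → . a e], [E → . f e], [E → . f f], [E → E . E], [E → E . X], [E → E E .], [X → . E f X], [X → . a f E], [X → E . f X] }  — shift, reduce
  I12: { [E → E X .] }  — reduce
  I13: { [E → . E E], [E → . E X], [E → . a e], [E → . f e], [E → . f f], [E → f . e], [E → f . f], [X → . E f X], [X → . a f E], [X → E f . X] }  — shift
  I14: { [X → E f X .] }  — reduce
  I15: { [E → f . e], [E → f . f], [E → f f .] }  — shift, reduce

I9 contains reduce item [X → a f E .] and shift items [E → . a e], [E → . f e], [E → . f f], [X → . a f E] — shift-reduce conflict.
I11 contains reduce item [E → E E .] and shift items [E → . a e], [E → . f e], [E → . f f], [X → E . f X], [X → . a f E] — shift-reduce conflict.
I15 contains reduce item [E → f f .] and shift items [E → f . e], [E → f . f] — shift-reduce conflict.

Answer: Yes — I9: [X → a f E .] vs [E → . a e]; I11: [E → E E .] vs [E → . a e]; I15: [E → f f .] vs [E → f . e]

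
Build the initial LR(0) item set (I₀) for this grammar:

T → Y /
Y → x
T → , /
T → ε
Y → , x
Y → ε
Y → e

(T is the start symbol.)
First, augment the grammar with T' → T
I₀ = CLOSURE({ [T' → . T] }):
  [T' → . T] has the dot before T: add [T → . Y /], [T → . , /], [T → .]
  [T → . Y /] has the dot before Y: add [Y → . x], [Y → . , x], [Y → .], [Y → . e]
No further items can be added.

I₀ = { [T → . , /], [T → . Y /], [T → .], [T' → . T], [Y → . , x], [Y → . e], [Y → . x], [Y → .] }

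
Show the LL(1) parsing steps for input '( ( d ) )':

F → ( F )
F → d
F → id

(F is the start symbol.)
LL(1) parsing maintains a stack (initially the start symbol over $) and the input. At each step: if the stack top is a terminal, match it against the current input token; if it is a non-terminal N, replace it with the RHS of M[N, lookahead] (the unique production whose predict set contains the lookahead).

Stack is shown with the top on the left.

Stack      Input        Action
------------------------------
F $        ( ( d ) ) $  output F → ( F )
( F ) $    ( ( d ) ) $  match '('
F ) $      ( d ) ) $    output F → ( F )
( F ) ) $  ( d ) ) $    match '('
F ) ) $    d ) ) $      output F → d
d ) ) $    d ) ) $      match 'd'
) ) $      ) ) $        match ')'
) $        ) $          match ')'
$          $            accept

The string is accepted.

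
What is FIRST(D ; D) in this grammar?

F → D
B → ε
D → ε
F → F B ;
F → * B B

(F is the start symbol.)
FIRST sets of the non-terminals involved (from the grammar, by fixed-point iteration):
  FIRST(D) = { ε }

To compute FIRST(D ; D), process the symbols left to right:
Symbol D is a non-terminal. Add FIRST(D) \ {ε} = { }
D is nullable (ε ∈ FIRST(D)), continue to the next symbol.
Symbol ; is a terminal. Add ';' and stop.
FIRST(D ; D) = { ';' }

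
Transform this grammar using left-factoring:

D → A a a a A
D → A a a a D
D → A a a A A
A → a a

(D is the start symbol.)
Left-factoring transforms A → αβ₁ | αβ₂ into A → αA' and A' → β₁ | β₂
(α is the longest common prefix among the alternatives). Repeat until
no nonterminal has two alternatives with a common prefix.

Round 1: D has alternatives sharing prefix 'A a a'. Introduce D': D → A a a D'
  Add: D' → a A
  Add: D' → a D
  Add: D' → A A

Round 2: D' has alternatives sharing prefix 'a'. Introduce D'': D' → a D''
  Add: D'' → A
  Add: D'' → D

No remaining common prefixes — done.

Resulting grammar:
D → A a a D'
D' → a D''
D'' → A
D'' → D
D' → A A
A → a a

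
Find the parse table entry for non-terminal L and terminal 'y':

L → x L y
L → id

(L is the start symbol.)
To find M[L, 'y'], we find productions for L where 'y' is in the predict set (PREDICT(N → α) = (FIRST(α) \ {ε}) ∪ (FOLLOW(N) if α ⇒* ε)).

L → x L y: PREDICT = { 'x' }
L → id: PREDICT = { 'id' }

M[L, 'y'] is empty (no production applies)

Answer: Empty (error entry)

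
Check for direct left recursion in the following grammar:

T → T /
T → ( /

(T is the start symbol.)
Direct left recursion occurs when N → N α for some non-terminal N (the right-hand side begins with the left-hand side itself).

T → T /: LEFT RECURSIVE (starts with T)
T → ( /: starts with '('

The grammar has direct left recursion on: T.

Answer: Yes, T is left-recursive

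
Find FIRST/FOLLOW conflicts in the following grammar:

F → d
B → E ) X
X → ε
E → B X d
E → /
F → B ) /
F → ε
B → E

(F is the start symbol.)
No FIRST/FOLLOW conflicts.

Nullable non-terminals: F, X.
FIRST sets used below: FIRST(B) = { '/' }

F: nullable alternative(s) F → ε; FOLLOW(F) = { $ }
  F → d: FIRST \ {ε} = { 'd' } — disjoint from FOLLOW(F)
  F → B ) /: FIRST \ {ε} = { '/' } — disjoint from FOLLOW(F)
  F → ε: FIRST \ {ε} = { } — this is the only nullable alternative, skip
X has a nullable alternative but only one production, so nothing to check.

B, E have no nullable alternative, so no FIRST/FOLLOW check is needed there.

No FIRST/FOLLOW conflicts found.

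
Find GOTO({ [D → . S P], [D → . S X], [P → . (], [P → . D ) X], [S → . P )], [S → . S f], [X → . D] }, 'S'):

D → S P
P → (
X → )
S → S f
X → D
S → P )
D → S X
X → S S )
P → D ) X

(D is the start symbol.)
{ [D → . S P], [D → . S X], [D → S . P], [D → S . X], [P → . (], [P → . D ) X], [S → . P )], [S → . S f], [S → S . f], [X → . )], [X → . D], [X → . S S )] }

GOTO(I, 'S') = CLOSURE({ [A → αX.β] : [A → α.Xβ] ∈ I, X = 'S' })

Items with dot before 'S', with the dot advanced:
  [D → . S P] → [D → S . P]
  [D → . S X] → [D → S . X]
  [S → . S f] → [S → S . f]
Closure of the advanced items:
  [D → S . P] has the dot before P: add [P → . (], [P → . D ) X]
  [D → S . X] has the dot before X: add [X → . )], [X → . D], [X → . S S )]
  [P → . D ) X] has the dot before D: add [D → . S P], [D → . S X]
  [X → . S S )] has the dot before S: add [S → . S f], [S → . P )]

GOTO = { [D → . S P], [D → . S X], [D → S . P], [D → S . X], [P → . (], [P → . D ) X], [S → . P )], [S → . S f], [S → S . f], [X → . )], [X → . D], [X → . S S )] }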